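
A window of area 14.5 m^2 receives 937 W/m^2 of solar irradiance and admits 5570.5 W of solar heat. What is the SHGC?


Rearrange Q = Area * SHGC * Irradiance:
  SHGC = Q / (Area * Irradiance)
  SHGC = 5570.5 / (14.5 * 937) = 0.41

0.41


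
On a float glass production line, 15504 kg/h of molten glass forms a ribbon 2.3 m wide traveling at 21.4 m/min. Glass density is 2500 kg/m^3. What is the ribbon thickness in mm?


Ribbon cross-section from mass balance:
  Volume rate = throughput / density = 15504 / 2500 = 6.2016 m^3/h
  thickness = volume rate / (speed * 60 * width), i.e.
  thickness = throughput / (60 * speed * width * density) * 1000
  thickness = 15504 / (60 * 21.4 * 2.3 * 2500) * 1000 = 2.1 mm

2.1 mm


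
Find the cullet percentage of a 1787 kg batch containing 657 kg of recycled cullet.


Cullet ratio = (cullet mass / total batch mass) * 100
  Ratio = 657 / 1787 * 100 = 36.77%

36.77%


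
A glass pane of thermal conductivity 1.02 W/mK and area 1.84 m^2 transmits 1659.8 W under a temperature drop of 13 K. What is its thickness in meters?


Fourier's law: t = k * A * dT / Q
  t = 1.02 * 1.84 * 13 / 1659.8
  t = 24.3984 / 1659.8 = 0.0147 m

0.0147 m


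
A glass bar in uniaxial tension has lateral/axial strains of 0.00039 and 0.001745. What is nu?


Poisson's ratio: nu = lateral strain / axial strain
  nu = 0.00039 / 0.001745 = 0.2235

0.2235


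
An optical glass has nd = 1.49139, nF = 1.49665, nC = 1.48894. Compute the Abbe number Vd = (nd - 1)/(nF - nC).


Abbe number formula: Vd = (nd - 1) / (nF - nC)
  nd - 1 = 1.49139 - 1 = 0.49139
  nF - nC = 1.49665 - 1.48894 = 0.00771
  Vd = 0.49139 / 0.00771 = 63.73

63.73


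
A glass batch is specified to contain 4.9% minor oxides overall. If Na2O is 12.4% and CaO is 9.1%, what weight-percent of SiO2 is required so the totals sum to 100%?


Known pieces sum to 100%:
  SiO2 = 100 - (others + Na2O + CaO)
  SiO2 = 100 - (4.9 + 12.4 + 9.1) = 73.6%

73.6%


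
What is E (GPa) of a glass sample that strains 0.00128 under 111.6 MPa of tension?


Young's modulus: E = stress / strain
  E = 111.6 MPa / 0.00128 = 87187.5 MPa
Convert to GPa: 87187.5 / 1000 = 87.19 GPa

87.19 GPa


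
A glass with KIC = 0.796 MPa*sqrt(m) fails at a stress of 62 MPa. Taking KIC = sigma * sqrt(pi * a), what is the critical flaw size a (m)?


Rearrange KIC = sigma * sqrt(pi * a):
  sqrt(pi * a) = KIC / sigma
  sqrt(pi * a) = 0.796 / 62 = 0.012839
  a = (KIC / sigma)^2 / pi
  a = 0.012839^2 / pi = 0.0000525 m

0.0000525 m


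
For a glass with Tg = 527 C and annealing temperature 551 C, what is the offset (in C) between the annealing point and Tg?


Offset = T_anneal - Tg:
  offset = 551 - 527 = 24 C

24 C


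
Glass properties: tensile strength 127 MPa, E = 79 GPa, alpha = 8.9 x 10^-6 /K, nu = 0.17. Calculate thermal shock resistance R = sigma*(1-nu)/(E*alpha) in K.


Thermal shock resistance: R = sigma * (1 - nu) / (E * alpha)
  Numerator = 127 * (1 - 0.17) = 105.41
  Denominator = 79 * 1000 * (8.9 x 10^-6) = 0.7031
  R = 105.41 / 0.7031 = 149.9 K

149.9 K


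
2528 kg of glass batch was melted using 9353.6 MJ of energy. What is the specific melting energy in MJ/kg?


Rearrange E = m * s for s:
  s = E / m
  s = 9353.6 / 2528 = 3.7 MJ/kg

3.7 MJ/kg


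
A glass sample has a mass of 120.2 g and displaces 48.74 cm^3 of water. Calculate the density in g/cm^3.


Use the definition of density:
  rho = mass / volume
  rho = 120.2 / 48.74 = 2.466 g/cm^3

2.466 g/cm^3


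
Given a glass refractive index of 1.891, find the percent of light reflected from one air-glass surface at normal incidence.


Fresnel reflectance at normal incidence:
  R = ((n - 1)/(n + 1))^2
  (n - 1)/(n + 1) = (1.891 - 1)/(1.891 + 1) = 0.308198
  R = 0.308198^2 = 0.094986
  R(%) = 0.094986 * 100 = 9.499%

9.499%


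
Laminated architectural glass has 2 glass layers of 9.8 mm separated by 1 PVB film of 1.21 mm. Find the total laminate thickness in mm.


Total thickness = glass contribution + PVB contribution
  Glass: 2 * 9.8 = 19.6 mm
  PVB: 1 * 1.21 = 1.21 mm
  Total = 19.6 + 1.21 = 20.81 mm

20.81 mm


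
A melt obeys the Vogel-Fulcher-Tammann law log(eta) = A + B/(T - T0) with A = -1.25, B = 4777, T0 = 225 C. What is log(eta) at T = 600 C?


VFT equation: log(eta) = A + B / (T - T0)
  T - T0 = 600 - 225 = 375
  B / (T - T0) = 4777 / 375 = 12.739
  log(eta) = -1.25 + 12.739 = 11.489

11.489


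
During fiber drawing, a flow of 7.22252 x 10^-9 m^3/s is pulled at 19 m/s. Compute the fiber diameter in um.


Cross-sectional area from continuity:
  A = Q / v = 7.22252 x 10^-9 / 19 = 3.801326 x 10^-10 m^2
Diameter from circular cross-section:
  d = sqrt(4A / pi) * 10^6 (m -> um)
  d = sqrt(4 * 3.801326 x 10^-10 / pi) * 10^6 = 22.0 um

22.0 um


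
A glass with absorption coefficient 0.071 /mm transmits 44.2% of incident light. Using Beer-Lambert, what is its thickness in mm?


Rearrange T = exp(-alpha * thickness):
  thickness = -ln(T) / alpha
  T = 44.2/100 = 0.442
  ln(T) = -0.81645
  -ln(T) = 0.81645
  thickness = 0.81645 / 0.071 = 11.5 mm

11.5 mm


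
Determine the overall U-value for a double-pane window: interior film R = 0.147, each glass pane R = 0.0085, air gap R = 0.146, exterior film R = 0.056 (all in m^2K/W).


Total thermal resistance (series):
  R_total = R_in + R_glass + R_air + R_glass + R_out
  R_total = 0.147 + 0.0085 + 0.146 + 0.0085 + 0.056 = 0.366 m^2K/W
U-value = 1 / R_total = 1 / 0.366 = 2.732 W/m^2K

2.732 W/m^2K


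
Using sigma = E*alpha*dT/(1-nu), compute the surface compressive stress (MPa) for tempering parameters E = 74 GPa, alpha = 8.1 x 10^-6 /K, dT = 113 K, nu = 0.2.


Tempering stress: sigma = E * alpha * dT / (1 - nu)
  E (MPa) = 74 * 1000 = 74000
  Numerator = 74000 * (8.1 x 10^-6) * 113 = 67.7322
  Denominator = 1 - 0.2 = 0.8
  sigma = 67.7322 / 0.8 = 84.7 MPa

84.7 MPa


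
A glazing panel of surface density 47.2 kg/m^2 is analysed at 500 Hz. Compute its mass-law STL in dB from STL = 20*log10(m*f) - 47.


Mass law: STL = 20 * log10(m * f) - 47
  m * f = 47.2 * 500 = 23600
  log10(23600) = 4.37291
  STL = 20 * 4.37291 - 47 = 87.4582 - 47 = 40.5 dB

40.5 dB


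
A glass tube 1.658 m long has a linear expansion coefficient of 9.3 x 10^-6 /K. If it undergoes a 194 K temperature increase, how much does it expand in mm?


Thermal expansion formula: dL = alpha * L0 * dT
  dL = (9.3 x 10^-6) * 1.658 * 194 = 0.00299136 m
Convert to mm: 0.00299136 * 1000 = 2.9914 mm

2.9914 mm


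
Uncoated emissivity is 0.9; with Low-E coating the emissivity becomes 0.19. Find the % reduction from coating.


Percentage reduction = (1 - coated/uncoated) * 100
  Ratio = 0.19 / 0.9 = 0.2111
  Reduction = (1 - 0.2111) * 100 = 78.9%

78.9%


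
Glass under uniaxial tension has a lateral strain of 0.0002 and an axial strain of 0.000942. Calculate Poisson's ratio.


Poisson's ratio: nu = lateral strain / axial strain
  nu = 0.0002 / 0.000942 = 0.2123

0.2123


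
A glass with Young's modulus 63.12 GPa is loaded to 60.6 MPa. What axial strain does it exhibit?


Rearrange E = sigma / epsilon:
  epsilon = sigma / E
  E (MPa) = 63.12 * 1000 = 63120
  epsilon = 60.6 / 63120 = 0.00096

0.00096


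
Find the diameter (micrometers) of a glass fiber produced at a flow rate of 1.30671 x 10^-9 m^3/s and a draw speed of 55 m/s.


Cross-sectional area from continuity:
  A = Q / v = 1.30671 x 10^-9 / 55 = 2.375836 x 10^-11 m^2
Diameter from circular cross-section:
  d = sqrt(4A / pi) * 10^6 (m -> um)
  d = sqrt(4 * 2.375836 x 10^-11 / pi) * 10^6 = 5.5 um

5.5 um


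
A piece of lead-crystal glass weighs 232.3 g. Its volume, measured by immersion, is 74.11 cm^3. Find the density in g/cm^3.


Use the definition of density:
  rho = mass / volume
  rho = 232.3 / 74.11 = 3.135 g/cm^3

3.135 g/cm^3


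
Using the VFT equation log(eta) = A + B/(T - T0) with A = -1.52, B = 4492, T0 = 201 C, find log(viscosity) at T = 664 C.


VFT equation: log(eta) = A + B / (T - T0)
  T - T0 = 664 - 201 = 463
  B / (T - T0) = 4492 / 463 = 9.702
  log(eta) = -1.52 + 9.702 = 8.182

8.182


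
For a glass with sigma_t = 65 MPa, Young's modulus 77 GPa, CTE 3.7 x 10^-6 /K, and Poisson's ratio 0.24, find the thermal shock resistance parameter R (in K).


Thermal shock resistance: R = sigma * (1 - nu) / (E * alpha)
  Numerator = 65 * (1 - 0.24) = 49.4
  Denominator = 77 * 1000 * (3.7 x 10^-6) = 0.2849
  R = 49.4 / 0.2849 = 173.4 K

173.4 K


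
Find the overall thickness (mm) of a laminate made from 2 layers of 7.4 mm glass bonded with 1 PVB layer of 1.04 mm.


Total thickness = glass contribution + PVB contribution
  Glass: 2 * 7.4 = 14.8 mm
  PVB: 1 * 1.04 = 1.04 mm
  Total = 14.8 + 1.04 = 15.84 mm

15.84 mm


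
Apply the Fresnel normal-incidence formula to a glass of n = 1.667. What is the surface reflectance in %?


Fresnel reflectance at normal incidence:
  R = ((n - 1)/(n + 1))^2
  (n - 1)/(n + 1) = (1.667 - 1)/(1.667 + 1) = 0.250094
  R = 0.250094^2 = 0.062547
  R(%) = 0.062547 * 100 = 6.255%

6.255%


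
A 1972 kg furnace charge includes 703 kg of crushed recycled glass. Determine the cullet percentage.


Cullet ratio = (cullet mass / total batch mass) * 100
  Ratio = 703 / 1972 * 100 = 35.65%

35.65%


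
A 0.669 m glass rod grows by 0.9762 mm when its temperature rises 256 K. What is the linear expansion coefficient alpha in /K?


Rearrange dL = alpha * L0 * dT for alpha:
  alpha = dL / (L0 * dT)
  alpha = (0.9762 / 1000) / (0.669 * 256) = 0.0000057 /K = 5.7 x 10^-6 /K

5.7 x 10^-6 /K


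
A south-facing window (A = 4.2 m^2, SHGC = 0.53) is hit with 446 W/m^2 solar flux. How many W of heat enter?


Solar heat gain: Q = Area * SHGC * Irradiance
  Q = 4.2 * 0.53 * 446 = 992.8 W

992.8 W


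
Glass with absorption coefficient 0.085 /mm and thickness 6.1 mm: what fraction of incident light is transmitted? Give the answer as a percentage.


Beer-Lambert law: T = exp(-alpha * thickness)
  exponent = -0.085 * 6.1 = -0.5185
  T = exp(-0.5185) = 0.5954
  Percentage = 0.5954 * 100 = 59.54%

59.54%


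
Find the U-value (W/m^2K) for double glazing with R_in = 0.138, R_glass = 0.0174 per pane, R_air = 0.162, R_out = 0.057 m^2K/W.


Total thermal resistance (series):
  R_total = R_in + R_glass + R_air + R_glass + R_out
  R_total = 0.138 + 0.0174 + 0.162 + 0.0174 + 0.057 = 0.3918 m^2K/W
U-value = 1 / R_total = 1 / 0.3918 = 2.552 W/m^2K

2.552 W/m^2K


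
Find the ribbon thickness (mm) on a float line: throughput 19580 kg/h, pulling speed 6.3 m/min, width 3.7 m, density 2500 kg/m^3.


Ribbon cross-section from mass balance:
  Volume rate = throughput / density = 19580 / 2500 = 7.832 m^3/h
  thickness = volume rate / (speed * 60 * width), i.e.
  thickness = throughput / (60 * speed * width * density) * 1000
  thickness = 19580 / (60 * 6.3 * 3.7 * 2500) * 1000 = 5.6 mm

5.6 mm


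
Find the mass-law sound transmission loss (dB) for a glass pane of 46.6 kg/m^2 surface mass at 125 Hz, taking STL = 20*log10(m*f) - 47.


Mass law: STL = 20 * log10(m * f) - 47
  m * f = 46.6 * 125 = 5825
  log10(5825) = 3.7653
  STL = 20 * 3.7653 - 47 = 75.306 - 47 = 28.3 dB

28.3 dB


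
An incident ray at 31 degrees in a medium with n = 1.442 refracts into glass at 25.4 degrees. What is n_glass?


Apply Snell's law: n1 * sin(theta1) = n2 * sin(theta2)
  n2 = n1 * sin(theta1) / sin(theta2)
  sin(31) = 0.515038
  sin(25.4) = 0.428935
  n2 = 1.442 * 0.515038 / 0.428935 = 1.7315

1.7315


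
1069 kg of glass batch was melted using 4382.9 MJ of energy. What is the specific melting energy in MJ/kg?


Rearrange E = m * s for s:
  s = E / m
  s = 4382.9 / 1069 = 4.1 MJ/kg

4.1 MJ/kg


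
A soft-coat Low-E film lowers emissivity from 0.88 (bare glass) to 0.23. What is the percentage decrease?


Percentage reduction = (1 - coated/uncoated) * 100
  Ratio = 0.23 / 0.88 = 0.2614
  Reduction = (1 - 0.2614) * 100 = 73.9%

73.9%


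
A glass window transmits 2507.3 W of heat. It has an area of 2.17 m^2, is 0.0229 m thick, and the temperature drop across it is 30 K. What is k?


Fourier's law rearranged: k = Q * t / (A * dT)
  Numerator = 2507.3 * 0.0229 = 57.41717
  Denominator = 2.17 * 30 = 65.1
  k = 57.41717 / 65.1 = 0.882 W/mK

0.882 W/mK


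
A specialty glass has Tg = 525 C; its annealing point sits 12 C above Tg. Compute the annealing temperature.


The annealing temperature is Tg plus the offset:
  T_anneal = 525 + 12 = 537 C

537 C


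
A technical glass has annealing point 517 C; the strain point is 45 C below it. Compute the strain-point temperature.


Strain point = annealing point - difference:
  T_strain = 517 - 45 = 472 C

472 C


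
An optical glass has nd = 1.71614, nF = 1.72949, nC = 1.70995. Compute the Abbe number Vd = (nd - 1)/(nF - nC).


Abbe number formula: Vd = (nd - 1) / (nF - nC)
  nd - 1 = 1.71614 - 1 = 0.71614
  nF - nC = 1.72949 - 1.70995 = 0.01954
  Vd = 0.71614 / 0.01954 = 36.65

36.65


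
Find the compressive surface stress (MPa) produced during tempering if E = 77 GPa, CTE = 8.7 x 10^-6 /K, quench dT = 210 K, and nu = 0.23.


Tempering stress: sigma = E * alpha * dT / (1 - nu)
  E (MPa) = 77 * 1000 = 77000
  Numerator = 77000 * (8.7 x 10^-6) * 210 = 140.679
  Denominator = 1 - 0.23 = 0.77
  sigma = 140.679 / 0.77 = 182.7 MPa

182.7 MPa


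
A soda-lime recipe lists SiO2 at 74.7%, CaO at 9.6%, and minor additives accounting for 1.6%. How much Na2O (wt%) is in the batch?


Pieces sum to 100%:
  Na2O = 100 - (SiO2 + CaO + others)
  Na2O = 100 - (74.7 + 9.6 + 1.6) = 14.1%

14.1%


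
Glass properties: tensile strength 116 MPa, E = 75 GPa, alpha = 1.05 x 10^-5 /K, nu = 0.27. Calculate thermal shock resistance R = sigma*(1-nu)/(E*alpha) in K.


Thermal shock resistance: R = sigma * (1 - nu) / (E * alpha)
  Numerator = 116 * (1 - 0.27) = 84.68
  Denominator = 75 * 1000 * (1.05 x 10^-5) = 0.7875
  R = 84.68 / 0.7875 = 107.5 K

107.5 K


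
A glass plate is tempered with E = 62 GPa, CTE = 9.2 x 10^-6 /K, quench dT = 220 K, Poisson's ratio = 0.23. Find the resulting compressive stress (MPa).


Tempering stress: sigma = E * alpha * dT / (1 - nu)
  E (MPa) = 62 * 1000 = 62000
  Numerator = 62000 * (9.2 x 10^-6) * 220 = 125.488
  Denominator = 1 - 0.23 = 0.77
  sigma = 125.488 / 0.77 = 163.0 MPa

163.0 MPa


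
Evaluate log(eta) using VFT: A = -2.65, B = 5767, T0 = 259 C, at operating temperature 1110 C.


VFT equation: log(eta) = A + B / (T - T0)
  T - T0 = 1110 - 259 = 851
  B / (T - T0) = 5767 / 851 = 6.777
  log(eta) = -2.65 + 6.777 = 4.127

4.127


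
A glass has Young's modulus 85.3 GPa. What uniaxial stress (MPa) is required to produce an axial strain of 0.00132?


Rearrange E = sigma / epsilon:
  sigma = E * epsilon
  E (MPa) = 85.3 * 1000 = 85300
  sigma = 85300 * 0.00132 = 112.6 MPa

112.6 MPa


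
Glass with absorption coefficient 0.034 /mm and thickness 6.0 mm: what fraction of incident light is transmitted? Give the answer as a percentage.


Beer-Lambert law: T = exp(-alpha * thickness)
  exponent = -0.034 * 6.0 = -0.204
  T = exp(-0.204) = 0.8155
  Percentage = 0.8155 * 100 = 81.55%

81.55%


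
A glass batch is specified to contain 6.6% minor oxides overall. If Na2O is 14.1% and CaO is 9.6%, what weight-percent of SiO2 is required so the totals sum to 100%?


Known pieces sum to 100%:
  SiO2 = 100 - (others + Na2O + CaO)
  SiO2 = 100 - (6.6 + 14.1 + 9.6) = 69.7%

69.7%


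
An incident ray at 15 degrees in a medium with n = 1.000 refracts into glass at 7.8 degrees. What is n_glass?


Apply Snell's law: n1 * sin(theta1) = n2 * sin(theta2)
  n2 = n1 * sin(theta1) / sin(theta2)
  sin(15) = 0.258819
  sin(7.8) = 0.135716
  n2 = 1.000 * 0.258819 / 0.135716 = 1.9071

1.9071


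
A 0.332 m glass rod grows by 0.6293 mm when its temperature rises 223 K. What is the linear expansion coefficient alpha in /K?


Rearrange dL = alpha * L0 * dT for alpha:
  alpha = dL / (L0 * dT)
  alpha = (0.6293 / 1000) / (0.332 * 223) = 0.0000085 /K = 8.5 x 10^-6 /K

8.5 x 10^-6 /K


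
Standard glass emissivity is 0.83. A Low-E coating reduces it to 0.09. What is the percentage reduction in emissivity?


Percentage reduction = (1 - coated/uncoated) * 100
  Ratio = 0.09 / 0.83 = 0.1084
  Reduction = (1 - 0.1084) * 100 = 89.2%

89.2%


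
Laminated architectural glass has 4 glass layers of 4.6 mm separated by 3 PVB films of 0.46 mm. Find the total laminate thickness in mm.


Total thickness = glass contribution + PVB contribution
  Glass: 4 * 4.6 = 18.4 mm
  PVB: 3 * 0.46 = 1.38 mm
  Total = 18.4 + 1.38 = 19.78 mm

19.78 mm


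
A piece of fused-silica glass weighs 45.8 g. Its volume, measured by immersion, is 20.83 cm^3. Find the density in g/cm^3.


Use the definition of density:
  rho = mass / volume
  rho = 45.8 / 20.83 = 2.199 g/cm^3

2.199 g/cm^3


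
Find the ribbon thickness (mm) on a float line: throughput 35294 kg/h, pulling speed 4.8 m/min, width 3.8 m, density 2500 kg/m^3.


Ribbon cross-section from mass balance:
  Volume rate = throughput / density = 35294 / 2500 = 14.1176 m^3/h
  thickness = volume rate / (speed * 60 * width), i.e.
  thickness = throughput / (60 * speed * width * density) * 1000
  thickness = 35294 / (60 * 4.8 * 3.8 * 2500) * 1000 = 12.9 mm

12.9 mm


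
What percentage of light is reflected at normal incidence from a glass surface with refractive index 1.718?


Fresnel reflectance at normal incidence:
  R = ((n - 1)/(n + 1))^2
  (n - 1)/(n + 1) = (1.718 - 1)/(1.718 + 1) = 0.264165
  R = 0.264165^2 = 0.0697831
  R(%) = 0.0697831 * 100 = 6.978%

6.978%


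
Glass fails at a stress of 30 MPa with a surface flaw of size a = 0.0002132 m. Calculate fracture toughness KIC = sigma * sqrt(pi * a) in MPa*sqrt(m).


Fracture toughness: KIC = sigma * sqrt(pi * a)
  pi * a = pi * 0.0002132 = 0.000669788
  sqrt(pi * a) = 0.02588
  KIC = 30 * 0.02588 = 0.776 MPa*sqrt(m)

0.776 MPa*sqrt(m)


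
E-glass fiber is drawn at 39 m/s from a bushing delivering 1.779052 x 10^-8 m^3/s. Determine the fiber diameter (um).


Cross-sectional area from continuity:
  A = Q / v = 1.779052 x 10^-8 / 39 = 4.561672 x 10^-10 m^2
Diameter from circular cross-section:
  d = sqrt(4A / pi) * 10^6 (m -> um)
  d = sqrt(4 * 4.561672 x 10^-10 / pi) * 10^6 = 24.1 um

24.1 um


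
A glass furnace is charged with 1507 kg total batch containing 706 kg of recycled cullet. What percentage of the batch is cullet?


Cullet ratio = (cullet mass / total batch mass) * 100
  Ratio = 706 / 1507 * 100 = 46.85%

46.85%


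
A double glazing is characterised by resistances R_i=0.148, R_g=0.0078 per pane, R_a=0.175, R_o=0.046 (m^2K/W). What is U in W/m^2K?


Total thermal resistance (series):
  R_total = R_in + R_glass + R_air + R_glass + R_out
  R_total = 0.148 + 0.0078 + 0.175 + 0.0078 + 0.046 = 0.3846 m^2K/W
U-value = 1 / R_total = 1 / 0.3846 = 2.6 W/m^2K

2.6 W/m^2K


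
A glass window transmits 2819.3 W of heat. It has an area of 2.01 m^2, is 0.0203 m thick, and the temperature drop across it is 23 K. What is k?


Fourier's law rearranged: k = Q * t / (A * dT)
  Numerator = 2819.3 * 0.0203 = 57.23179
  Denominator = 2.01 * 23 = 46.23
  k = 57.23179 / 46.23 = 1.238 W/mK

1.238 W/mK


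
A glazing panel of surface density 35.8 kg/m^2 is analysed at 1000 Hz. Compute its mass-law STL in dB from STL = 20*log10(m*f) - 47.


Mass law: STL = 20 * log10(m * f) - 47
  m * f = 35.8 * 1000 = 35800
  log10(35800) = 4.55388
  STL = 20 * 4.55388 - 47 = 91.0776 - 47 = 44.1 dB

44.1 dB


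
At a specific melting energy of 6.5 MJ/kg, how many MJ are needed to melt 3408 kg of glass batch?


Total energy = mass * specific energy
  E = 3408 * 6.5 = 22152 MJ

22152 MJ


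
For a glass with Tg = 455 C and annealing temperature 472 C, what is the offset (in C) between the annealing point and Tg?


Offset = T_anneal - Tg:
  offset = 472 - 455 = 17 C

17 C


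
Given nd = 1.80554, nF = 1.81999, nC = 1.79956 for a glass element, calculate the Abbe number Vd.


Abbe number formula: Vd = (nd - 1) / (nF - nC)
  nd - 1 = 1.80554 - 1 = 0.80554
  nF - nC = 1.81999 - 1.79956 = 0.02043
  Vd = 0.80554 / 0.02043 = 39.43

39.43


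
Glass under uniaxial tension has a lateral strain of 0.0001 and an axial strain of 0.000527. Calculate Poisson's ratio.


Poisson's ratio: nu = lateral strain / axial strain
  nu = 0.0001 / 0.000527 = 0.1898

0.1898


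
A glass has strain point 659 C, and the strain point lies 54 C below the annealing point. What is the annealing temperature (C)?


T_anneal = T_strain + gap:
  T_anneal = 659 + 54 = 713 C

713 C


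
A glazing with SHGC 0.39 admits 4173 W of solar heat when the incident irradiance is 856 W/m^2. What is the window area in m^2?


Rearrange Q = Area * SHGC * Irradiance:
  Area = Q / (SHGC * Irradiance)
  Area = 4173 / (0.39 * 856) = 12.5 m^2

12.5 m^2


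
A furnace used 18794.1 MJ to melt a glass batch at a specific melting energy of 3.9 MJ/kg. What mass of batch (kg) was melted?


Rearrange E = m * s for m:
  m = E / s
  m = 18794.1 / 3.9 = 4819.0 kg

4819.0 kg


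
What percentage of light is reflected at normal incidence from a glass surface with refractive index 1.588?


Fresnel reflectance at normal incidence:
  R = ((n - 1)/(n + 1))^2
  (n - 1)/(n + 1) = (1.588 - 1)/(1.588 + 1) = 0.227202
  R = 0.227202^2 = 0.0516207
  R(%) = 0.0516207 * 100 = 5.162%

5.162%


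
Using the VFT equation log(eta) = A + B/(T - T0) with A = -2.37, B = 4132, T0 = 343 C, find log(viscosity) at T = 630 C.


VFT equation: log(eta) = A + B / (T - T0)
  T - T0 = 630 - 343 = 287
  B / (T - T0) = 4132 / 287 = 14.397
  log(eta) = -2.37 + 14.397 = 12.027

12.027


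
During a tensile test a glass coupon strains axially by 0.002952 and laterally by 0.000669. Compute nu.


Poisson's ratio: nu = lateral strain / axial strain
  nu = 0.000669 / 0.002952 = 0.2266

0.2266


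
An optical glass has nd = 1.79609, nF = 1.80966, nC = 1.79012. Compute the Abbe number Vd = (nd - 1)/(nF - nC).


Abbe number formula: Vd = (nd - 1) / (nF - nC)
  nd - 1 = 1.79609 - 1 = 0.79609
  nF - nC = 1.80966 - 1.79012 = 0.01954
  Vd = 0.79609 / 0.01954 = 40.74

40.74


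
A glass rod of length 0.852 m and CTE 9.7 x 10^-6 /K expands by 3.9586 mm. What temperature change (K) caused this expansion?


Rearrange dL = alpha * L0 * dT for dT:
  dT = dL / (alpha * L0)
  dL (m) = 3.9586 / 1000 = 0.0039586
  dT = 0.0039586 / ((9.7 x 10^-6) * 0.852) = 479.0 K

479.0 K


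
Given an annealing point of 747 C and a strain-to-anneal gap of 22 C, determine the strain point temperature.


Strain point = annealing point - difference:
  T_strain = 747 - 22 = 725 C

725 C


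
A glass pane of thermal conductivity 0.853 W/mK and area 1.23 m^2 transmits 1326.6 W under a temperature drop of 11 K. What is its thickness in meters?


Fourier's law: t = k * A * dT / Q
  t = 0.853 * 1.23 * 11 / 1326.6
  t = 11.54109 / 1326.6 = 0.0087 m

0.0087 m


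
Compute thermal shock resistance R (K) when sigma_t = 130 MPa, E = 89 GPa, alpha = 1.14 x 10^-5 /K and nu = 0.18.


Thermal shock resistance: R = sigma * (1 - nu) / (E * alpha)
  Numerator = 130 * (1 - 0.18) = 106.6
  Denominator = 89 * 1000 * (1.14 x 10^-5) = 1.0146
  R = 106.6 / 1.0146 = 105.1 K

105.1 K


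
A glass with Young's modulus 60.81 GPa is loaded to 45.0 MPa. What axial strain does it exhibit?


Rearrange E = sigma / epsilon:
  epsilon = sigma / E
  E (MPa) = 60.81 * 1000 = 60810
  epsilon = 45.0 / 60810 = 0.00074

0.00074


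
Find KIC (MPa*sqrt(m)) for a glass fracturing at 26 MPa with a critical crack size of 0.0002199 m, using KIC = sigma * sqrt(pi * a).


Fracture toughness: KIC = sigma * sqrt(pi * a)
  pi * a = pi * 0.0002199 = 0.000690836
  sqrt(pi * a) = 0.026284
  KIC = 26 * 0.026284 = 0.683 MPa*sqrt(m)

0.683 MPa*sqrt(m)


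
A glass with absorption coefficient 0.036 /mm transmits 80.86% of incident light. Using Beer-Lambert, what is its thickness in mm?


Rearrange T = exp(-alpha * thickness):
  thickness = -ln(T) / alpha
  T = 80.86/100 = 0.8086
  ln(T) = -0.21245
  -ln(T) = 0.21245
  thickness = 0.21245 / 0.036 = 5.9 mm

5.9 mm


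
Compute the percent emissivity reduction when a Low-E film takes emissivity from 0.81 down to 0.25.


Percentage reduction = (1 - coated/uncoated) * 100
  Ratio = 0.25 / 0.81 = 0.3086
  Reduction = (1 - 0.3086) * 100 = 69.1%

69.1%


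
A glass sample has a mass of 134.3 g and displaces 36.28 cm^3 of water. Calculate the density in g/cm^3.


Use the definition of density:
  rho = mass / volume
  rho = 134.3 / 36.28 = 3.702 g/cm^3

3.702 g/cm^3


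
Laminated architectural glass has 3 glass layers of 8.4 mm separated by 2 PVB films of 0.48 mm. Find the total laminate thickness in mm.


Total thickness = glass contribution + PVB contribution
  Glass: 3 * 8.4 = 25.2 mm
  PVB: 2 * 0.48 = 0.96 mm
  Total = 25.2 + 0.96 = 26.16 mm

26.16 mm


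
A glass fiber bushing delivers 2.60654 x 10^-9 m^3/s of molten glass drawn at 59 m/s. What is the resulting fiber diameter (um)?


Cross-sectional area from continuity:
  A = Q / v = 2.60654 x 10^-9 / 59 = 4.417864 x 10^-11 m^2
Diameter from circular cross-section:
  d = sqrt(4A / pi) * 10^6 (m -> um)
  d = sqrt(4 * 4.417864 x 10^-11 / pi) * 10^6 = 7.5 um

7.5 um


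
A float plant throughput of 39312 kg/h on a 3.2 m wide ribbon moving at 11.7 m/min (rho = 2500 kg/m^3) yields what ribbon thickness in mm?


Ribbon cross-section from mass balance:
  Volume rate = throughput / density = 39312 / 2500 = 15.7248 m^3/h
  thickness = volume rate / (speed * 60 * width), i.e.
  thickness = throughput / (60 * speed * width * density) * 1000
  thickness = 39312 / (60 * 11.7 * 3.2 * 2500) * 1000 = 7.0 mm

7.0 mm


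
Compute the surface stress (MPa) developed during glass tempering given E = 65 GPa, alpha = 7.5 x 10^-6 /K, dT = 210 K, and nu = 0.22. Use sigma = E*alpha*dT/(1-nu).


Tempering stress: sigma = E * alpha * dT / (1 - nu)
  E (MPa) = 65 * 1000 = 65000
  Numerator = 65000 * (7.5 x 10^-6) * 210 = 102.375
  Denominator = 1 - 0.22 = 0.78
  sigma = 102.375 / 0.78 = 131.2 MPa

131.2 MPa


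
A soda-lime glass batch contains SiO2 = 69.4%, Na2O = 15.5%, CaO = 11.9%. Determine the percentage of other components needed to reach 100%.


Sum the three major oxides:
  SiO2 + Na2O + CaO = 69.4 + 15.5 + 11.9 = 96.8%
Subtract from 100%:
  Others = 100 - 96.8 = 3.2%

3.2%


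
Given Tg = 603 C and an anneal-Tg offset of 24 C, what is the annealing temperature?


The annealing temperature is Tg plus the offset:
  T_anneal = 603 + 24 = 627 C

627 C


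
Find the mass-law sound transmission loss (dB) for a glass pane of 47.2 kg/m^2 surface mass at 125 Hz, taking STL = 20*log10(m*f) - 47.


Mass law: STL = 20 * log10(m * f) - 47
  m * f = 47.2 * 125 = 5900
  log10(5900) = 3.77085
  STL = 20 * 3.77085 - 47 = 75.417 - 47 = 28.4 dB

28.4 dB


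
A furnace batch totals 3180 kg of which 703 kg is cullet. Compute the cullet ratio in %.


Cullet ratio = (cullet mass / total batch mass) * 100
  Ratio = 703 / 3180 * 100 = 22.11%

22.11%


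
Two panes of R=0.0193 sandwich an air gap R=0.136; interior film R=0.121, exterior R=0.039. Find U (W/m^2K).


Total thermal resistance (series):
  R_total = R_in + R_glass + R_air + R_glass + R_out
  R_total = 0.121 + 0.0193 + 0.136 + 0.0193 + 0.039 = 0.3346 m^2K/W
U-value = 1 / R_total = 1 / 0.3346 = 2.989 W/m^2K

2.989 W/m^2K


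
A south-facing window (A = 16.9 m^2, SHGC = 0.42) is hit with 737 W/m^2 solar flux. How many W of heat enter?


Solar heat gain: Q = Area * SHGC * Irradiance
  Q = 16.9 * 0.42 * 737 = 5231.2 W

5231.2 W


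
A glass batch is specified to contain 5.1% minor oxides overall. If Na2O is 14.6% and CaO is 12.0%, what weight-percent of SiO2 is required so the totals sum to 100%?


Known pieces sum to 100%:
  SiO2 = 100 - (others + Na2O + CaO)
  SiO2 = 100 - (5.1 + 14.6 + 12.0) = 68.3%

68.3%


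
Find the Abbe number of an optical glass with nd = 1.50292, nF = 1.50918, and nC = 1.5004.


Abbe number formula: Vd = (nd - 1) / (nF - nC)
  nd - 1 = 1.50292 - 1 = 0.50292
  nF - nC = 1.50918 - 1.5004 = 0.00878
  Vd = 0.50292 / 0.00878 = 57.28

57.28


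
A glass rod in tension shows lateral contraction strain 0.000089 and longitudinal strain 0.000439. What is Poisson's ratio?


Poisson's ratio: nu = lateral strain / axial strain
  nu = 0.000089 / 0.000439 = 0.2027

0.2027


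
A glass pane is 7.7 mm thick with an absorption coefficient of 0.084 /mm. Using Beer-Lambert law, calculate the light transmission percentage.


Beer-Lambert law: T = exp(-alpha * thickness)
  exponent = -0.084 * 7.7 = -0.6468
  T = exp(-0.6468) = 0.5237
  Percentage = 0.5237 * 100 = 52.37%

52.37%


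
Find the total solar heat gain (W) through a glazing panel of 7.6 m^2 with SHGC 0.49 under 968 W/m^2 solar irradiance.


Solar heat gain: Q = Area * SHGC * Irradiance
  Q = 7.6 * 0.49 * 968 = 3604.8 W

3604.8 W


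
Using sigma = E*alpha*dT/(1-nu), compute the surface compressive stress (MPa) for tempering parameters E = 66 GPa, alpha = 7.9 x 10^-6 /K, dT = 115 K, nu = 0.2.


Tempering stress: sigma = E * alpha * dT / (1 - nu)
  E (MPa) = 66 * 1000 = 66000
  Numerator = 66000 * (7.9 x 10^-6) * 115 = 59.961
  Denominator = 1 - 0.2 = 0.8
  sigma = 59.961 / 0.8 = 75.0 MPa

75.0 MPa


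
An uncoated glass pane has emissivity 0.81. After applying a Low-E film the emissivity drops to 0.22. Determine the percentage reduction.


Percentage reduction = (1 - coated/uncoated) * 100
  Ratio = 0.22 / 0.81 = 0.2716
  Reduction = (1 - 0.2716) * 100 = 72.8%

72.8%


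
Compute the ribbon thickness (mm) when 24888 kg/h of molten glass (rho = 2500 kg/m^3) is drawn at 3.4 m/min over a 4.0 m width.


Ribbon cross-section from mass balance:
  Volume rate = throughput / density = 24888 / 2500 = 9.9552 m^3/h
  thickness = volume rate / (speed * 60 * width), i.e.
  thickness = throughput / (60 * speed * width * density) * 1000
  thickness = 24888 / (60 * 3.4 * 4.0 * 2500) * 1000 = 12.2 mm

12.2 mm


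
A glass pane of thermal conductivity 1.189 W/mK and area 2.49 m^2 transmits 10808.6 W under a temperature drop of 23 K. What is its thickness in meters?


Fourier's law: t = k * A * dT / Q
  t = 1.189 * 2.49 * 23 / 10808.6
  t = 68.09403 / 10808.6 = 0.0063 m

0.0063 m


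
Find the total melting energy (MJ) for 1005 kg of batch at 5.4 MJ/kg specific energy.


Total energy = mass * specific energy
  E = 1005 * 5.4 = 5427 MJ

5427 MJ


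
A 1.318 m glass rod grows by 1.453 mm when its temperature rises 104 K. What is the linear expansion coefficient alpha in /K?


Rearrange dL = alpha * L0 * dT for alpha:
  alpha = dL / (L0 * dT)
  alpha = (1.453 / 1000) / (1.318 * 104) = 0.0000106 /K = 1.06 x 10^-5 /K

1.06 x 10^-5 /K


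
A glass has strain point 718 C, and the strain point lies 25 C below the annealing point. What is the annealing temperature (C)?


T_anneal = T_strain + gap:
  T_anneal = 718 + 25 = 743 C

743 C


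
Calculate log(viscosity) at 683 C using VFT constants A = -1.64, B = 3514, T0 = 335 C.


VFT equation: log(eta) = A + B / (T - T0)
  T - T0 = 683 - 335 = 348
  B / (T - T0) = 3514 / 348 = 10.098
  log(eta) = -1.64 + 10.098 = 8.458

8.458


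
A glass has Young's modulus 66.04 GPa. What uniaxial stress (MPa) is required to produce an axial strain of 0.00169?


Rearrange E = sigma / epsilon:
  sigma = E * epsilon
  E (MPa) = 66.04 * 1000 = 66040
  sigma = 66040 * 0.00169 = 111.61 MPa

111.61 MPa


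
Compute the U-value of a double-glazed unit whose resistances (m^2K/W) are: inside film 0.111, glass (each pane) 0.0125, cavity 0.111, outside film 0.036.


Total thermal resistance (series):
  R_total = R_in + R_glass + R_air + R_glass + R_out
  R_total = 0.111 + 0.0125 + 0.111 + 0.0125 + 0.036 = 0.283 m^2K/W
U-value = 1 / R_total = 1 / 0.283 = 3.534 W/m^2K

3.534 W/m^2K


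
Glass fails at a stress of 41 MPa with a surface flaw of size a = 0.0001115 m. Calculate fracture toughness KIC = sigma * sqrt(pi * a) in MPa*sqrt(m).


Fracture toughness: KIC = sigma * sqrt(pi * a)
  pi * a = pi * 0.0001115 = 0.000350288
  sqrt(pi * a) = 0.018716
  KIC = 41 * 0.018716 = 0.767 MPa*sqrt(m)

0.767 MPa*sqrt(m)


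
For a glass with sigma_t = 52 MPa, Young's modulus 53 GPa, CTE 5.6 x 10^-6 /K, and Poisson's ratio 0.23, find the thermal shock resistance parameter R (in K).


Thermal shock resistance: R = sigma * (1 - nu) / (E * alpha)
  Numerator = 52 * (1 - 0.23) = 40.04
  Denominator = 53 * 1000 * (5.6 x 10^-6) = 0.2968
  R = 40.04 / 0.2968 = 134.9 K

134.9 K


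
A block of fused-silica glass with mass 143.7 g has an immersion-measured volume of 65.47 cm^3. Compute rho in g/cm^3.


Use the definition of density:
  rho = mass / volume
  rho = 143.7 / 65.47 = 2.195 g/cm^3

2.195 g/cm^3


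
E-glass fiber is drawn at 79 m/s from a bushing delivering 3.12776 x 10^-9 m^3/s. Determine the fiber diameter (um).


Cross-sectional area from continuity:
  A = Q / v = 3.12776 x 10^-9 / 79 = 3.95919 x 10^-11 m^2
Diameter from circular cross-section:
  d = sqrt(4A / pi) * 10^6 (m -> um)
  d = sqrt(4 * 3.95919 x 10^-11 / pi) * 10^6 = 7.1 um

7.1 um


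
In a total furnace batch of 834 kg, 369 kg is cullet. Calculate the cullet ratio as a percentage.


Cullet ratio = (cullet mass / total batch mass) * 100
  Ratio = 369 / 834 * 100 = 44.24%

44.24%


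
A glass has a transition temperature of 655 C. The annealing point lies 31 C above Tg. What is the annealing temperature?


The annealing temperature is Tg plus the offset:
  T_anneal = 655 + 31 = 686 C

686 C


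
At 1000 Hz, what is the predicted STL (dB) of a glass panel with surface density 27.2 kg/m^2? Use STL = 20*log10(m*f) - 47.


Mass law: STL = 20 * log10(m * f) - 47
  m * f = 27.2 * 1000 = 27200
  log10(27200) = 4.43457
  STL = 20 * 4.43457 - 47 = 88.6914 - 47 = 41.7 dB

41.7 dB


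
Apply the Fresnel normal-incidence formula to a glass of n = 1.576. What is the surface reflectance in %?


Fresnel reflectance at normal incidence:
  R = ((n - 1)/(n + 1))^2
  (n - 1)/(n + 1) = (1.576 - 1)/(1.576 + 1) = 0.223602
  R = 0.223602^2 = 0.0499979
  R(%) = 0.0499979 * 100 = 5.0%

5.0%


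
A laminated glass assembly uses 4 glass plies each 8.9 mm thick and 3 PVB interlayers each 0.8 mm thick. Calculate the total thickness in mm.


Total thickness = glass contribution + PVB contribution
  Glass: 4 * 8.9 = 35.6 mm
  PVB: 3 * 0.8 = 2.4 mm
  Total = 35.6 + 2.4 = 38.0 mm

38.0 mm


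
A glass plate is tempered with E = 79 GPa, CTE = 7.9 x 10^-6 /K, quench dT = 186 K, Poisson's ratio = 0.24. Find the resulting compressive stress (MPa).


Tempering stress: sigma = E * alpha * dT / (1 - nu)
  E (MPa) = 79 * 1000 = 79000
  Numerator = 79000 * (7.9 x 10^-6) * 186 = 116.0826
  Denominator = 1 - 0.24 = 0.76
  sigma = 116.0826 / 0.76 = 152.7 MPa

152.7 MPa


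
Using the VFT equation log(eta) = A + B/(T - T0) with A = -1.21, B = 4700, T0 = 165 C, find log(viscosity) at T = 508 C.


VFT equation: log(eta) = A + B / (T - T0)
  T - T0 = 508 - 165 = 343
  B / (T - T0) = 4700 / 343 = 13.703
  log(eta) = -1.21 + 13.703 = 12.493

12.493


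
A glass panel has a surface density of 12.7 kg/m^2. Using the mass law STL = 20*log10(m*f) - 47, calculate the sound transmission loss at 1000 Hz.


Mass law: STL = 20 * log10(m * f) - 47
  m * f = 12.7 * 1000 = 12700
  log10(12700) = 4.1038
  STL = 20 * 4.1038 - 47 = 82.076 - 47 = 35.1 dB

35.1 dB


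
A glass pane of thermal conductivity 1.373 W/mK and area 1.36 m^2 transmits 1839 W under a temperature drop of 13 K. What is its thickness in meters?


Fourier's law: t = k * A * dT / Q
  t = 1.373 * 1.36 * 13 / 1839
  t = 24.27464 / 1839 = 0.0132 m

0.0132 m


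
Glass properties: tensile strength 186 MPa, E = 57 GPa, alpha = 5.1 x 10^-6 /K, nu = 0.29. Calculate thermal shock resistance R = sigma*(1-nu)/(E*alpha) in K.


Thermal shock resistance: R = sigma * (1 - nu) / (E * alpha)
  Numerator = 186 * (1 - 0.29) = 132.06
  Denominator = 57 * 1000 * (5.1 x 10^-6) = 0.2907
  R = 132.06 / 0.2907 = 454.3 K

454.3 K


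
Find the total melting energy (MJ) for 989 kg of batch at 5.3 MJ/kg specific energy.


Total energy = mass * specific energy
  E = 989 * 5.3 = 5241.7 MJ

5241.7 MJ


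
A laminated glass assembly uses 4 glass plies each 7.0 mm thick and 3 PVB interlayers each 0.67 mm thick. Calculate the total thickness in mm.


Total thickness = glass contribution + PVB contribution
  Glass: 4 * 7.0 = 28.0 mm
  PVB: 3 * 0.67 = 2.01 mm
  Total = 28.0 + 2.01 = 30.01 mm

30.01 mm


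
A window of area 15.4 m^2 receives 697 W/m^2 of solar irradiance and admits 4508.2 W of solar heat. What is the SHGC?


Rearrange Q = Area * SHGC * Irradiance:
  SHGC = Q / (Area * Irradiance)
  SHGC = 4508.2 / (15.4 * 697) = 0.42

0.42


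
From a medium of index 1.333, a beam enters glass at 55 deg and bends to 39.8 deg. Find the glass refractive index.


Apply Snell's law: n1 * sin(theta1) = n2 * sin(theta2)
  n2 = n1 * sin(theta1) / sin(theta2)
  sin(55) = 0.819152
  sin(39.8) = 0.64011
  n2 = 1.333 * 0.819152 / 0.64011 = 1.7058

1.7058


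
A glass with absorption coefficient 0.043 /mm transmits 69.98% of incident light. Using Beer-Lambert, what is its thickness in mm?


Rearrange T = exp(-alpha * thickness):
  thickness = -ln(T) / alpha
  T = 69.98/100 = 0.6998
  ln(T) = -0.35696
  -ln(T) = 0.35696
  thickness = 0.35696 / 0.043 = 8.3 mm

8.3 mm


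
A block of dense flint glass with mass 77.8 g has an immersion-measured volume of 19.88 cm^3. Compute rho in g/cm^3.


Use the definition of density:
  rho = mass / volume
  rho = 77.8 / 19.88 = 3.913 g/cm^3

3.913 g/cm^3


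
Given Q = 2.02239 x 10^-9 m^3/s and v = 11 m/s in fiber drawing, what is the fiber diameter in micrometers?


Cross-sectional area from continuity:
  A = Q / v = 2.02239 x 10^-9 / 11 = 1.838536 x 10^-10 m^2
Diameter from circular cross-section:
  d = sqrt(4A / pi) * 10^6 (m -> um)
  d = sqrt(4 * 1.838536 x 10^-10 / pi) * 10^6 = 15.3 um

15.3 um


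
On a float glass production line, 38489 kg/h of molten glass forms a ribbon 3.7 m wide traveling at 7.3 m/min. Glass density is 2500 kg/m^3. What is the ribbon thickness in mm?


Ribbon cross-section from mass balance:
  Volume rate = throughput / density = 38489 / 2500 = 15.3956 m^3/h
  thickness = volume rate / (speed * 60 * width), i.e.
  thickness = throughput / (60 * speed * width * density) * 1000
  thickness = 38489 / (60 * 7.3 * 3.7 * 2500) * 1000 = 9.5 mm

9.5 mm


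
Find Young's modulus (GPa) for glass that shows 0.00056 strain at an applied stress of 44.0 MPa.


Young's modulus: E = stress / strain
  E = 44.0 MPa / 0.00056 = 78571.43 MPa
Convert to GPa: 78571.43 / 1000 = 78.57 GPa

78.57 GPa


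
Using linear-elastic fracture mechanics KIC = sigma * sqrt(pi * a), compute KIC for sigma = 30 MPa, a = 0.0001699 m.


Fracture toughness: KIC = sigma * sqrt(pi * a)
  pi * a = pi * 0.0001699 = 0.000533757
  sqrt(pi * a) = 0.023103
  KIC = 30 * 0.023103 = 0.693 MPa*sqrt(m)

0.693 MPa*sqrt(m)


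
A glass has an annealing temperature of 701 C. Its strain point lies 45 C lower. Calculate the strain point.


Strain point = annealing point - difference:
  T_strain = 701 - 45 = 656 C

656 C


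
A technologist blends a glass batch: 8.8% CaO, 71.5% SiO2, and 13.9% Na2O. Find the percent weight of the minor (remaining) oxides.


Sum the three major oxides:
  SiO2 + Na2O + CaO = 71.5 + 13.9 + 8.8 = 94.2%
Subtract from 100%:
  Others = 100 - 94.2 = 5.8%

5.8%


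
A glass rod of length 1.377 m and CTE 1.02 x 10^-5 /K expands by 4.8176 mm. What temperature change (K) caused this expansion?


Rearrange dL = alpha * L0 * dT for dT:
  dT = dL / (alpha * L0)
  dL (m) = 4.8176 / 1000 = 0.0048176
  dT = 0.0048176 / ((1.02 x 10^-5) * 1.377) = 343.0 K

343.0 K
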